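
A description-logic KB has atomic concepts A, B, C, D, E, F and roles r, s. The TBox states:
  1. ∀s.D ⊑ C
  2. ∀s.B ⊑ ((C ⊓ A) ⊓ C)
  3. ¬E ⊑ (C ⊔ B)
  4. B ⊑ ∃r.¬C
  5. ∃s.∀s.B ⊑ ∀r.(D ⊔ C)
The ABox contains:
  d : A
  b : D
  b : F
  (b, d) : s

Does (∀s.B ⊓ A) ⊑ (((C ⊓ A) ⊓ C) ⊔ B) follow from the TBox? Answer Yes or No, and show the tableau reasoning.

1. (∀s.B ⊓ A) ⊑ (((C ⊓ A) ⊓ C) ⊔ B)  ⇔  ((∀s.B ⊓ A) ⊓ (((¬C ⊔ ¬A) ⊔ ¬C) ⊓ ¬B)) unsat w.r.t. T
   all branches close; clash {B, ¬B} at x₀
2. Hence (∀s.B ⊓ A) ⊑ (((C ⊓ A) ⊓ C) ⊔ B): entailed.

Yes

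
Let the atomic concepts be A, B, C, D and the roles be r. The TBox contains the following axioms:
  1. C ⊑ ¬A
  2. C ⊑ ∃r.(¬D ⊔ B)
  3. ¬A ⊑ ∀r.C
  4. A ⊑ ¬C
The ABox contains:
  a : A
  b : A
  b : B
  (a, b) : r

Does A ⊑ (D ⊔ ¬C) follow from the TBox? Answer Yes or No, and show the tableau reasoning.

Yes

1. A ⊑ (D ⊔ ¬C)  ⇔  (A ⊓ (¬D ⊓ C)) unsat w.r.t. T
   all branches close; clash {C, ¬C} at x₀
2. Hence A ⊑ (D ⊔ ¬C): entailed.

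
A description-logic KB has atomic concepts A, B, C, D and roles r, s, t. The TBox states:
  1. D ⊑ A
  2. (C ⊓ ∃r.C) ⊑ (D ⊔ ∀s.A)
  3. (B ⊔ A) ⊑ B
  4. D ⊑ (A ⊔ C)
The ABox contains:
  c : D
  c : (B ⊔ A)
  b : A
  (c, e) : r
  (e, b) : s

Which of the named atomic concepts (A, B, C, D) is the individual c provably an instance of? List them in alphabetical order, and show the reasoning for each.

1. c : A?  L(c) = {D, (B ⊔ A)} ∪ {¬A}
   clash {A, ¬A} at c — c ∈ A
2. c : B?  L(c) = {D, (B ⊔ A)} ∪ {¬B}
   clash {B, ¬B} at c — c ∈ B
3. c : C?  L(c) = {D, (B ⊔ A)} ∪ {¬C}
   apply at c: D⊑A; (B ⊔ A)⊑B; D⊑(A ⊔ C)
   open: L(c) ⊇ {A, B, D, ¬C} — c ∉ C possible
4. c : D?  L(c) = {D, (B ⊔ A)} ∪ {¬D}
   clash {D, ¬D} at c — c ∈ D
5. Entailed for c: {A, B, D}

{A, B, D}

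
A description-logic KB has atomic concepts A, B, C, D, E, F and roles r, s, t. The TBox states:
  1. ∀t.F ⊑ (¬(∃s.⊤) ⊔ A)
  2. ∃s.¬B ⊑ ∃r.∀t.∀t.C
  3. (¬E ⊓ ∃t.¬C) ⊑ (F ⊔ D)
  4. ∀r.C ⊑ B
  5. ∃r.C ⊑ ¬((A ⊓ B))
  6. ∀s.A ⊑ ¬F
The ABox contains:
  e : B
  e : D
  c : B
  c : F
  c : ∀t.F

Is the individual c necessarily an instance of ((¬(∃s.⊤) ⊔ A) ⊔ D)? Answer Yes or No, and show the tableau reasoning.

Yes

1. c : ((¬(∃s.⊤) ⊔ A) ⊔ D)?  L(c) = {B, F, ∀t.F} ∪ {((∃s.⊤ ⊓ ¬A) ⊓ ¬D)}
   clash {F, ¬F} at c — c ∈ ((¬(∃s.⊤) ⊔ A) ⊔ D)
2. Hence c : ((¬(∃s.⊤) ⊔ A) ⊔ D): entailed.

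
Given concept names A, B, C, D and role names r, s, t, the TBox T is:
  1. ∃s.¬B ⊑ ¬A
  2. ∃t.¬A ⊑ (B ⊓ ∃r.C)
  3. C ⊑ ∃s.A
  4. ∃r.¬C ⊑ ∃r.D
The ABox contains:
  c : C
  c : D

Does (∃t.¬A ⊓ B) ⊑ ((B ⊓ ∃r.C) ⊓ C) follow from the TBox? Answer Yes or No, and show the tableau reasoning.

1. (∃t.¬A ⊓ B) ⊑ ((B ⊓ ∃r.C) ⊓ C)  ⇔  ((∃t.¬A ⊓ B) ⊓ ((¬B ⊔ ∀r.¬C) ⊔ ¬C)) unsat w.r.t. T
   apply at x₀: ∃t.¬A⊑(B ⊓ ∃r.C)
   open: L(x₀) ⊇ {B, ¬C, ∀r.C, ∀s.B, ∃r.C, …} (+ ∃-successors)
2. Hence (∃t.¬A ⊓ B) ⊑ ((B ⊓ ∃r.C) ⊓ C): not entailed.

No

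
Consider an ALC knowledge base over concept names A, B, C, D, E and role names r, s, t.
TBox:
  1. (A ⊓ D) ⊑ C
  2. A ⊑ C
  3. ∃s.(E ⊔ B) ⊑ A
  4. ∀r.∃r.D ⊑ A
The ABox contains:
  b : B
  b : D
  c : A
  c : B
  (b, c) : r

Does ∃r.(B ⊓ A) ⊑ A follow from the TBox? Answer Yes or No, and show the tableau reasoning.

1. ∃r.(B ⊓ A) ⊑ A  ⇔  (∃r.(B ⊓ A) ⊓ ¬A) unsat w.r.t. T
   open: L(x₀) ⊇ {¬A, ∀s.(¬E ⊓ ¬B), ∃r.(B ⊓ A), ∃r.∀r.¬D} (+ ∃-successors)
2. Hence ∃r.(B ⊓ A) ⊑ A: not entailed.

No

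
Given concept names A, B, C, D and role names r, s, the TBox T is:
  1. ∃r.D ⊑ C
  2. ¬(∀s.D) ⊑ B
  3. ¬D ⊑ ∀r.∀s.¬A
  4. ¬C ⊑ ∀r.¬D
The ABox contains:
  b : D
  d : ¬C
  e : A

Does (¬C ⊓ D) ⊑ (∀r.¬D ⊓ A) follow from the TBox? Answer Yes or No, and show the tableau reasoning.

1. (¬C ⊓ D) ⊑ (∀r.¬D ⊓ A)  ⇔  ((¬C ⊓ D) ⊓ (∃r.D ⊔ ¬A)) unsat w.r.t. T
   apply at x₀: ¬C⊑∀r.¬D
   open: L(x₀) ⊇ {D, ¬A, ¬C, ∀r.¬D, ∀s.D}
2. Hence (¬C ⊓ D) ⊑ (∀r.¬D ⊓ A): not entailed.

No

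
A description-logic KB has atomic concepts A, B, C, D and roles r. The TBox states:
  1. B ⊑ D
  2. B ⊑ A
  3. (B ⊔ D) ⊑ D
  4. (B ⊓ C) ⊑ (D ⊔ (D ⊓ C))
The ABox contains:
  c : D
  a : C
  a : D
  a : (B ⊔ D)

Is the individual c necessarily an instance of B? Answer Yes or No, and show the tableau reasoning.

No

1. c : B?  L(c) = {D} ∪ {¬B}
   open: L(c) ⊇ {D, ¬B} — c ∉ B possible
2. Hence c : B: not entailed.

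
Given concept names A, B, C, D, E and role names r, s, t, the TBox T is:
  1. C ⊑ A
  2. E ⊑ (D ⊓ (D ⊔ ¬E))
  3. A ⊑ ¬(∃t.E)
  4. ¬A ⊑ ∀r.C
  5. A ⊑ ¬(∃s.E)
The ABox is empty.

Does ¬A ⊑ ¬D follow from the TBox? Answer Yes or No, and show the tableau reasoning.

1. ¬A ⊑ ¬D  ⇔  (¬A ⊓ D) unsat w.r.t. T
   apply at x₀: ¬A⊑∀r.C
   open: L(x₀) ⊇ {D, ¬A, ¬C, ¬E, ∀r.C}
2. Hence ¬A ⊑ ¬D: not entailed.

No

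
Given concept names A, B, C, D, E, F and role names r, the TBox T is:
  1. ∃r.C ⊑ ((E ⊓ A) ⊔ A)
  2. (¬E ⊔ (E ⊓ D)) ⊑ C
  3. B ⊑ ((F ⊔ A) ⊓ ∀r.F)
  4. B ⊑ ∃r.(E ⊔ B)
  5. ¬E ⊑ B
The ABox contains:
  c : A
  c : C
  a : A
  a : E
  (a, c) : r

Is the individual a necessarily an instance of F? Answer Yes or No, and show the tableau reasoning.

1. a : F?  L(a) = {A, E} ∪ {¬F}
   open: L(a) ⊇ {A, E, ¬B, ¬D, ¬F} — a ∉ F possible
2. Hence a : F: not entailed.

No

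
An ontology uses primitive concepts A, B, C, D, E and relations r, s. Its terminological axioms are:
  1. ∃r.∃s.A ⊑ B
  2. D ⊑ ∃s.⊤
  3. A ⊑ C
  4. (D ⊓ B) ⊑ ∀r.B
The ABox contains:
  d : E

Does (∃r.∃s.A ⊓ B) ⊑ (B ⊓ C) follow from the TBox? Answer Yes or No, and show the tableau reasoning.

1. (∃r.∃s.A ⊓ B) ⊑ (B ⊓ C)  ⇔  ((∃r.∃s.A ⊓ B) ⊓ (¬B ⊔ ¬C)) unsat w.r.t. T
   open: L(x₀) ⊇ {B, ¬A, ¬C, ¬D, ∃r.∃s.A} (+ ∃-successors)
2. Hence (∃r.∃s.A ⊓ B) ⊑ (B ⊓ C): not entailed.

No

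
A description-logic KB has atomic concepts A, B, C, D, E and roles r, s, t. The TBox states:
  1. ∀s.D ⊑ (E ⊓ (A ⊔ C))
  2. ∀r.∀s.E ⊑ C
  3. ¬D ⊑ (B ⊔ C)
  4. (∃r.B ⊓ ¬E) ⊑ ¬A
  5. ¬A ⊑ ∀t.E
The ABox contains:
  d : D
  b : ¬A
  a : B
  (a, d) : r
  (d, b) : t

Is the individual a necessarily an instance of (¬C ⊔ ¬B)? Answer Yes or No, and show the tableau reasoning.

No

1. a : (¬C ⊔ ¬B)?  L(a) = {B} ∪ {(C ⊓ B)}
   open: L(a) ⊇ {A, B, C, D, ∀r.¬B, …} (+ ∃-successors) — a ∉ (¬C ⊔ ¬B) possible
2. Hence a : (¬C ⊔ ¬B): not entailed.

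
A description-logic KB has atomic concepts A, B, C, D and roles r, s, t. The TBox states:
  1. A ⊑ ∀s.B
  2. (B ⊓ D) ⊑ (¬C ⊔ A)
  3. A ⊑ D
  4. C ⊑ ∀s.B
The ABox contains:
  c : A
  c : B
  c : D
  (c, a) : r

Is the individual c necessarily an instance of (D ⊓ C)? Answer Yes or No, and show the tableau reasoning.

1. c : (D ⊓ C)?  L(c) = {A, B, D} ∪ {(¬D ⊔ ¬C)}
   apply at c: A⊑∀s.B
   open: L(c) ⊇ {A, B, D, ¬C, ∀s.B} — c ∉ (D ⊓ C) possible
2. Hence c : (D ⊓ C): not entailed.

No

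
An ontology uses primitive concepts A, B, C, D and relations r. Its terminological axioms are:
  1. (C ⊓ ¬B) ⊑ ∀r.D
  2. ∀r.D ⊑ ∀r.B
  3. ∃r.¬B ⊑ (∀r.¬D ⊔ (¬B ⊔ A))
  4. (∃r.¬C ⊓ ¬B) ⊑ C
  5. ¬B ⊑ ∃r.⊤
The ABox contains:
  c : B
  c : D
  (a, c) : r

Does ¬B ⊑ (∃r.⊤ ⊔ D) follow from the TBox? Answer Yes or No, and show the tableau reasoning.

Yes

1. ¬B ⊑ (∃r.⊤ ⊔ D)  ⇔  (¬B ⊓ (∀r.⊥ ⊓ ¬D)) unsat w.r.t. T
   all branches close; clash ⊥ at an ∃-successor
2. Hence ¬B ⊑ (∃r.⊤ ⊔ D): entailed.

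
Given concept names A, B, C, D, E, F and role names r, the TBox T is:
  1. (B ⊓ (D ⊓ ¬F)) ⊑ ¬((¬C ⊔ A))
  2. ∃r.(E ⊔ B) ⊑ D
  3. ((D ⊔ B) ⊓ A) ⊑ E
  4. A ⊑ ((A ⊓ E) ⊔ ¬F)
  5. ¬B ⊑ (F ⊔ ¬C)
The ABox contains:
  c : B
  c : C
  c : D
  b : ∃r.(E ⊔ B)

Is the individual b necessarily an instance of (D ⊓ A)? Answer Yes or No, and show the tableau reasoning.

1. b : (D ⊓ A)?  L(b) = {∃r.(E ⊔ B)} ∪ {(¬D ⊔ ¬A)}
   apply at b: ∃r.(E ⊔ B)⊑D
   open: L(b) ⊇ {B, D, F, ¬A, ∃r.(E ⊔ B)} (+ ∃-successors) — b ∉ (D ⊓ A) possible
2. Hence b : (D ⊓ A): not entailed.

No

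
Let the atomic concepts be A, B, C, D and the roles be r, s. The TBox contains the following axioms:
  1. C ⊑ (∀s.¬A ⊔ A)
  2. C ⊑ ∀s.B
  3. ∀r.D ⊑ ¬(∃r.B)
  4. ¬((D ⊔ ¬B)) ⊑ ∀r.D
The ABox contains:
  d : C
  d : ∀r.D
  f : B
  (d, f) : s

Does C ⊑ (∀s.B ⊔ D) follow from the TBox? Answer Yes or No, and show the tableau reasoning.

1. C ⊑ (∀s.B ⊔ D)  ⇔  (C ⊓ (∃s.¬B ⊓ ¬D)) unsat w.r.t. T
   all branches close; clash {B, ¬B} at an ∃-successor
2. Hence C ⊑ (∀s.B ⊔ D): entailed.

Yes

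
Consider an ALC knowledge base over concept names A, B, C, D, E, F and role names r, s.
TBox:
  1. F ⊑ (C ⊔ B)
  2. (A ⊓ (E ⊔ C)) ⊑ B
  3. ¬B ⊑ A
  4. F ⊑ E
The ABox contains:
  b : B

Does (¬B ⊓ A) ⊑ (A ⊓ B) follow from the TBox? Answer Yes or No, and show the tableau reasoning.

No

1. (¬B ⊓ A) ⊑ (A ⊓ B)  ⇔  ((¬B ⊓ A) ⊓ (¬A ⊔ ¬B)) unsat w.r.t. T
   open: L(x₀) ⊇ {A, ¬B, ¬C, ¬E, ¬F}
2. Hence (¬B ⊓ A) ⊑ (A ⊓ B): not entailed.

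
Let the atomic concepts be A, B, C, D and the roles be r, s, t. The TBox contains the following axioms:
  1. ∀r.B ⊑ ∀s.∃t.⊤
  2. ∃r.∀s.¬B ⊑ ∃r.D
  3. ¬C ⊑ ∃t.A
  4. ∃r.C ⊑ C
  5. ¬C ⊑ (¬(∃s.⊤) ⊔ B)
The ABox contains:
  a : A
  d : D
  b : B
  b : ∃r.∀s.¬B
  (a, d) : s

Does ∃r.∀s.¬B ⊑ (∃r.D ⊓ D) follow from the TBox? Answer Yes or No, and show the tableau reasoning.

1. ∃r.∀s.¬B ⊑ (∃r.D ⊓ D)  ⇔  (∃r.∀s.¬B ⊓ (∀r.¬D ⊔ ¬D)) unsat w.r.t. T
   apply at x₀: ∃r.∀s.¬B⊑∃r.D
   open: L(x₀) ⊇ {C, ¬D, ∃r.D, ∃r.¬B, ∃r.∀s.¬B} (+ ∃-successors)
2. Hence ∃r.∀s.¬B ⊑ (∃r.D ⊓ D): not entailed.

No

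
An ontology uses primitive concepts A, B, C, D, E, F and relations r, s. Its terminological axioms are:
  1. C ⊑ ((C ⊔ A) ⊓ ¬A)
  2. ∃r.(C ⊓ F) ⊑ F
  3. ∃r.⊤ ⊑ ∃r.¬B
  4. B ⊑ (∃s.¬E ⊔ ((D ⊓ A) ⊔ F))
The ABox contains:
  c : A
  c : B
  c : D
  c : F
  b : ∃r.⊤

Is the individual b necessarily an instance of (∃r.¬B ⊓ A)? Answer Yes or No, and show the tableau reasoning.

No

1. b : (∃r.¬B ⊓ A)?  L(b) = {∃r.⊤} ∪ {(∀r.B ⊔ ¬A)}
   apply at b: ∃r.⊤⊑∃r.¬B
   open: L(b) ⊇ {¬A, ¬B, ¬C, ∀r.(¬C ⊔ ¬F), ∃r.¬B, …} (+ ∃-successors) — b ∉ (∃r.¬B ⊓ A) possible
2. Hence b : (∃r.¬B ⊓ A): not entailed.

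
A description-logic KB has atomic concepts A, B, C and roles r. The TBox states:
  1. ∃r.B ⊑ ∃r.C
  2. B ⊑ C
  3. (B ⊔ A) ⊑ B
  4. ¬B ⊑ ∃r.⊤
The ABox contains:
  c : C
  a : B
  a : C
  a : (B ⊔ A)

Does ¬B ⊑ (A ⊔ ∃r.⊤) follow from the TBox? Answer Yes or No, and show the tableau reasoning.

Yes

1. ¬B ⊑ (A ⊔ ∃r.⊤)  ⇔  (¬B ⊓ (¬A ⊓ ∀r.⊥)) unsat w.r.t. T
   all branches close; clash {B, ¬B} at x₀
2. Hence ¬B ⊑ (A ⊔ ∃r.⊤): entailed.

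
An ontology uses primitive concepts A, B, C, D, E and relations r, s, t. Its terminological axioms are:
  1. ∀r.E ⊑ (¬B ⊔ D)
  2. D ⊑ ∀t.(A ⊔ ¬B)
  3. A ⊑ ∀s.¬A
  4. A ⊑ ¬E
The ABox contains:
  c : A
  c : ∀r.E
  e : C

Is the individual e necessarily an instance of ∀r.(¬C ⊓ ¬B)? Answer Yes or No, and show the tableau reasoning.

1. e : ∀r.(¬C ⊓ ¬B)?  L(e) = {C} ∪ {∃r.(C ⊔ B)}
   open: L(e) ⊇ {C, ¬A, ¬D, ∃r.(C ⊔ B), ∃r.¬E} (+ ∃-successors) — e ∉ ∀r.(¬C ⊓ ¬B) possible
2. Hence e : ∀r.(¬C ⊓ ¬B): not entailed.

No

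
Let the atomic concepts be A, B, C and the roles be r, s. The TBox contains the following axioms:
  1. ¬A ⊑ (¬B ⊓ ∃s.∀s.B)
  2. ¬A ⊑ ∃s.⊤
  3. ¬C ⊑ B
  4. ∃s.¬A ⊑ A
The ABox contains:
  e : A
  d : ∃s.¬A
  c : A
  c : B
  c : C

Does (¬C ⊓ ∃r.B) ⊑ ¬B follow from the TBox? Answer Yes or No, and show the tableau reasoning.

1. (¬C ⊓ ∃r.B) ⊑ ¬B  ⇔  ((¬C ⊓ ∃r.B) ⊓ B) unsat w.r.t. T
   open: L(x₀) ⊇ {A, B, ¬C, ∃r.B} (+ ∃-successors)
2. Hence (¬C ⊓ ∃r.B) ⊑ ¬B: not entailed.

No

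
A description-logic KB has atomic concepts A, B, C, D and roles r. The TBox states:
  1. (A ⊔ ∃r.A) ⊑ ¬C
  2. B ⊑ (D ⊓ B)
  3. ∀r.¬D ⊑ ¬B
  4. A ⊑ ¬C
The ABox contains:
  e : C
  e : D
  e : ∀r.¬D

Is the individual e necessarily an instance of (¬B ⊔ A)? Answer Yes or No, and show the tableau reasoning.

1. e : (¬B ⊔ A)?  L(e) = {C, D, ∀r.¬D} ∪ {(B ⊓ ¬A)}
   clash {B, ¬B} at e — e ∈ (¬B ⊔ A)
2. Hence e : (¬B ⊔ A): entailed.

Yes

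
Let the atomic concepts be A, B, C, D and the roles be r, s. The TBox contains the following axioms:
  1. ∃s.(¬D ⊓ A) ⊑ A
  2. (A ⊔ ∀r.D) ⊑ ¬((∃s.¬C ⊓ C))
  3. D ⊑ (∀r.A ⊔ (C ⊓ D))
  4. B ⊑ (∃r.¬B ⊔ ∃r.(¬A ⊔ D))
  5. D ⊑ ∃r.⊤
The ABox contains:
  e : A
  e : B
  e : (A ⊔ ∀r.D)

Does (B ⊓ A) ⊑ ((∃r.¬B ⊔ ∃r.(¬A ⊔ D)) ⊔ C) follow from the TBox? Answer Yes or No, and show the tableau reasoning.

Yes

1. (B ⊓ A) ⊑ ((∃r.¬B ⊔ ∃r.(¬A ⊔ D)) ⊔ C)  ⇔  ((B ⊓ A) ⊓ ((∀r.B ⊓ ∀r.(A ⊓ ¬D)) ⊓ ¬C)) unsat w.r.t. T
   all branches close; clash {C, ¬C} at x₀
2. Hence (B ⊓ A) ⊑ ((∃r.¬B ⊔ ∃r.(¬A ⊔ D)) ⊔ C): entailed.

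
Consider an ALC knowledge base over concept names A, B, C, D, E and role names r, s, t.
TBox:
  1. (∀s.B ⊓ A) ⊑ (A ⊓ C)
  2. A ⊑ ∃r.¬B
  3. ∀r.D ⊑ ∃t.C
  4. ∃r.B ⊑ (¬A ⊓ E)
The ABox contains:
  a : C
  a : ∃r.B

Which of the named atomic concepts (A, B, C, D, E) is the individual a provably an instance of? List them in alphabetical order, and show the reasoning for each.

1. a : A?  L(a) = {C, ∃r.B} ∪ {¬A}
   apply at a: ∃r.B⊑(¬A ⊓ E)
   open: L(a) ⊇ {C, E, ¬A, ∃r.B, ∃r.¬D} (+ ∃-successors) — a ∉ A possible
2. a : B?  L(a) = {C, ∃r.B} ∪ {¬B}
   apply at a: ∃r.B⊑(¬A ⊓ E)
   open: L(a) ⊇ {C, E, ¬A, ¬B, ∃r.B, …} (+ ∃-successors) — a ∉ B possible
3. a : C?  L(a) = {C, ∃r.B} ∪ {¬C}
   clash {C, ¬C} at a — a ∈ C
4. a : D?  L(a) = {C, ∃r.B} ∪ {¬D}
   apply at a: ∃r.B⊑(¬A ⊓ E)
   open: L(a) ⊇ {C, E, ¬A, ¬D, ∃r.B, …} (+ ∃-successors) — a ∉ D possible
5. a : E?  L(a) = {C, ∃r.B} ∪ {¬E}
   clash {E, ¬E} at a — a ∈ E
6. Entailed for a: {C, E}

{C, E}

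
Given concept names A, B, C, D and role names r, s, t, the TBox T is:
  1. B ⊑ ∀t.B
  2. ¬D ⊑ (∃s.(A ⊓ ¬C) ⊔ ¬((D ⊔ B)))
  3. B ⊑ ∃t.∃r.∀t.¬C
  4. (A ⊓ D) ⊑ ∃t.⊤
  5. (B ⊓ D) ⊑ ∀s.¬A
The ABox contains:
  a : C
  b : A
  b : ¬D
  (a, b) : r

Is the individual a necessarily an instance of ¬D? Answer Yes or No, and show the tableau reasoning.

No

1. a : ¬D?  L(a) = {C} ∪ {D}
   open: L(a) ⊇ {C, D, ¬A, ¬B} — a ∉ ¬D possible
2. Hence a : ¬D: not entailed.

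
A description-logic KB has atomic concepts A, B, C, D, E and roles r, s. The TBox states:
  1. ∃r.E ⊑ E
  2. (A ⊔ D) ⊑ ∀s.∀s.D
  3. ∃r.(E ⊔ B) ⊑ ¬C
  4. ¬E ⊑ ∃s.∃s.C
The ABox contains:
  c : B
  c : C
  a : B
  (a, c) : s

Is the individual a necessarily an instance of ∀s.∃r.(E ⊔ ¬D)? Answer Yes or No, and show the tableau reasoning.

No

1. a : ∀s.∃r.(E ⊔ ¬D)?  L(a) = {B} ∪ {∃s.∀r.(¬E ⊓ D)}
   open: L(a) ⊇ {B, E, ¬A, ¬D, ∀r.(¬E ⊓ ¬B), …} (+ ∃-successors) — a ∉ ∀s.∃r.(E ⊔ ¬D) possible
2. Hence a : ∀s.∃r.(E ⊔ ¬D): not entailed.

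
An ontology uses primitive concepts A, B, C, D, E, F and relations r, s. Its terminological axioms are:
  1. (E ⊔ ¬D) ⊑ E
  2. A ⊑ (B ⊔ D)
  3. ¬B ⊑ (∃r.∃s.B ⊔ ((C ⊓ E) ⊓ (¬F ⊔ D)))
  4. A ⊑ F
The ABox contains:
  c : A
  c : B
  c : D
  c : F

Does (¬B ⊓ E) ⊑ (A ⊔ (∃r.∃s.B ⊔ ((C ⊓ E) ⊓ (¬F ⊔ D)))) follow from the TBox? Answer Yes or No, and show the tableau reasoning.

Yes

1. (¬B ⊓ E) ⊑ (A ⊔ (∃r.∃s.B ⊔ ((C ⊓ E) ⊓ (¬F ⊔ D))))  ⇔  ((¬B ⊓ E) ⊓ (¬A ⊓ (∀r.∀s.¬B ⊓ ((¬C ⊔ ¬E) ⊔ (F ⊓ ¬D))))) unsat w.r.t. T
   all branches close; clash {D, ¬D} at x₀
2. Hence (¬B ⊓ E) ⊑ (A ⊔ (∃r.∃s.B ⊔ ((C ⊓ E) ⊓ (¬F ⊔ D)))): entailed.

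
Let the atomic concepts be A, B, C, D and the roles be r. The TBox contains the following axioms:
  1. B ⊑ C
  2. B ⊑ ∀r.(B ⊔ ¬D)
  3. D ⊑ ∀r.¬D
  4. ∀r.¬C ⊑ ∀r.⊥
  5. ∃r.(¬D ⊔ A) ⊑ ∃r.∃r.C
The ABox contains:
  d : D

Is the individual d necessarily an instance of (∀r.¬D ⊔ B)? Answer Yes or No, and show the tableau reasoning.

Yes

1. d : (∀r.¬D ⊔ B)?  L(d) = {D} ∪ {(∃r.D ⊓ ¬B)}
   clash ⊥ at an ∃-successor — d ∈ (∀r.¬D ⊔ B)
2. Hence d : (∀r.¬D ⊔ B): entailed.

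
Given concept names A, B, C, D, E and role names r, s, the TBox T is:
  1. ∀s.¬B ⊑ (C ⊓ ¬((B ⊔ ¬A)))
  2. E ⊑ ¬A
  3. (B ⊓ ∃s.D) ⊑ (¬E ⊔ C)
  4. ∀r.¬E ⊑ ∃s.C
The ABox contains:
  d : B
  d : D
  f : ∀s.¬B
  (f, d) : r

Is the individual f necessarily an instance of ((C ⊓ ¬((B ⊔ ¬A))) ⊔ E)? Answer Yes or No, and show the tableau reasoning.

1. f : ((C ⊓ ¬((B ⊔ ¬A))) ⊔ E)?  L(f) = {∀s.¬B} ∪ {((¬C ⊔ (B ⊔ ¬A)) ⊓ ¬E)}
   clash {A, ¬A} at f — f ∈ ((C ⊓ ¬((B ⊔ ¬A))) ⊔ E)
2. Hence f : ((C ⊓ ¬((B ⊔ ¬A))) ⊔ E): entailed.

Yes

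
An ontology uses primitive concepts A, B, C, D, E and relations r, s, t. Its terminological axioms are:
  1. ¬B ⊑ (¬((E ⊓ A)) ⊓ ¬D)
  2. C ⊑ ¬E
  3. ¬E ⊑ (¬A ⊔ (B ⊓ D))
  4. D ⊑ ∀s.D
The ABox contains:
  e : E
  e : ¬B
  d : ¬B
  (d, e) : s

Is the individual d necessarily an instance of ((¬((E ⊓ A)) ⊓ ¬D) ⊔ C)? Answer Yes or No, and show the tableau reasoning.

Yes

1. d : ((¬((E ⊓ A)) ⊓ ¬D) ⊔ C)?  L(d) = {¬B} ∪ {(((E ⊓ A) ⊔ D) ⊓ ¬C)}
   clash {B, ¬B} at d — d ∈ ((¬((E ⊓ A)) ⊓ ¬D) ⊔ C)
2. Hence d : ((¬((E ⊓ A)) ⊓ ¬D) ⊔ C): entailed.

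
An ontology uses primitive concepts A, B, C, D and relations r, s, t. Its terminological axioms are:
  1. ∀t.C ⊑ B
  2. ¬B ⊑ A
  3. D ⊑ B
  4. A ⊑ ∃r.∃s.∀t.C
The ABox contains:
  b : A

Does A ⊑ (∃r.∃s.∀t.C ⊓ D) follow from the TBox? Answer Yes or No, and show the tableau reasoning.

1. A ⊑ (∃r.∃s.∀t.C ⊓ D)  ⇔  (A ⊓ (∀r.∀s.∃t.¬C ⊔ ¬D)) unsat w.r.t. T
   apply at x₀: A⊑∃r.∃s.∀t.C
   open: L(x₀) ⊇ {A, ¬D, ∃r.∃s.∀t.C, ∃t.¬C} (+ ∃-successors)
2. Hence A ⊑ (∃r.∃s.∀t.C ⊓ D): not entailed.

No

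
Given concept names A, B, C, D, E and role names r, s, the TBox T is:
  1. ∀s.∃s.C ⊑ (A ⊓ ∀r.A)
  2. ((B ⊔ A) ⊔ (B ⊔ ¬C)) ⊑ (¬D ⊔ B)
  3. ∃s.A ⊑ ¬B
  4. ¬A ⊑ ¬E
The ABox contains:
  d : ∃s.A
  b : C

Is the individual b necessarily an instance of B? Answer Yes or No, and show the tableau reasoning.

1. b : B?  L(b) = {C} ∪ {¬B}
   open: L(b) ⊇ {A, C, ¬B, ¬D, ∃s.∀s.¬C} (+ ∃-successors) — b ∉ B possible
2. Hence b : B: not entailed.

No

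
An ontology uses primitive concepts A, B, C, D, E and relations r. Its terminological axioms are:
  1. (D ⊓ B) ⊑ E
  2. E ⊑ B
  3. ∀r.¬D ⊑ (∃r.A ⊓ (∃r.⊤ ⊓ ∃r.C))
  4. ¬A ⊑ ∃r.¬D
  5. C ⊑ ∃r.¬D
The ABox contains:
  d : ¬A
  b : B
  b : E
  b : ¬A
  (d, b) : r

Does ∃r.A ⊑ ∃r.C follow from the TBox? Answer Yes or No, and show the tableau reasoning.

No

1. ∃r.A ⊑ ∃r.C  ⇔  (∃r.A ⊓ ∀r.¬C) unsat w.r.t. T
   open: L(x₀) ⊇ {A, ¬C, ¬D, ¬E, ∀r.¬C, …} (+ ∃-successors)
2. Hence ∃r.A ⊑ ∃r.C: not entailed.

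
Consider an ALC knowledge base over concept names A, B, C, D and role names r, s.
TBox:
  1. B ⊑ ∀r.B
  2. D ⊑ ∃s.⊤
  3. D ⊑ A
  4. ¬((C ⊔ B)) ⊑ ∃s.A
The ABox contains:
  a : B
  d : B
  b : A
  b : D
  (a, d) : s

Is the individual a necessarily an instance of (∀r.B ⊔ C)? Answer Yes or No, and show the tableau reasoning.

Yes

1. a : (∀r.B ⊔ C)?  L(a) = {B} ∪ {(∃r.¬B ⊓ ¬C)}
   clash {B, ¬B} at an ∃-successor — a ∈ (∀r.B ⊔ C)
2. Hence a : (∀r.B ⊔ C): entailed.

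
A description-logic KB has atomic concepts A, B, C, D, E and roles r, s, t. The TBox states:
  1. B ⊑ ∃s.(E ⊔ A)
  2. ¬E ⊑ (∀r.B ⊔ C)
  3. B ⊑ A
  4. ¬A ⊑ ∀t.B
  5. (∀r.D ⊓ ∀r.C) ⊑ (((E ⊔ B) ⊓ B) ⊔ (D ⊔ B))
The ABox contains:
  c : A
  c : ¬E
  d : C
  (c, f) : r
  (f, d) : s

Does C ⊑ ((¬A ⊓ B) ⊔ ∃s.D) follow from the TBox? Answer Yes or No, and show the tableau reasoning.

No

1. C ⊑ ((¬A ⊓ B) ⊔ ∃s.D)  ⇔  (C ⊓ ((A ⊔ ¬B) ⊓ ∀s.¬D)) unsat w.r.t. T
   open: L(x₀) ⊇ {A, C, E, ¬B, ∀s.¬D, …} (+ ∃-successors)
2. Hence C ⊑ ((¬A ⊓ B) ⊔ ∃s.D): not entailed.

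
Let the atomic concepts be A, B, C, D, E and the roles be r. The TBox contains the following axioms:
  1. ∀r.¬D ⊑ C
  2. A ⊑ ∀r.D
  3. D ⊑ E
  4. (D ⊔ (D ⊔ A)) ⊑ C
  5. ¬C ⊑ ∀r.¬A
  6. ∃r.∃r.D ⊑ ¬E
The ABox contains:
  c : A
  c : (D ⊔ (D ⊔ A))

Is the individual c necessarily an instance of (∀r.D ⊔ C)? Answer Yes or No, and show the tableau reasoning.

1. c : (∀r.D ⊔ C)?  L(c) = {A, (D ⊔ (D ⊔ A))} ∪ {(∃r.¬D ⊓ ¬C)}
   clash {C, ¬C} at c — c ∈ (∀r.D ⊔ C)
2. Hence c : (∀r.D ⊔ C): entailed.

Yes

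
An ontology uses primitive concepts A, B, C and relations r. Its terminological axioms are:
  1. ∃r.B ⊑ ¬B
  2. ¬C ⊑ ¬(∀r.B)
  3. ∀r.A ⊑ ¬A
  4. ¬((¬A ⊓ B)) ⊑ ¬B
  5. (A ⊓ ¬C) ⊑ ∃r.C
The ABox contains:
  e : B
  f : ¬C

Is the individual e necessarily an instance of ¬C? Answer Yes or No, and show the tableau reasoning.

No

1. e : ¬C?  L(e) = {B} ∪ {C}
   open: L(e) ⊇ {B, C, ¬A, ∀r.¬B} — e ∉ ¬C possible
2. Hence e : ¬C: not entailed.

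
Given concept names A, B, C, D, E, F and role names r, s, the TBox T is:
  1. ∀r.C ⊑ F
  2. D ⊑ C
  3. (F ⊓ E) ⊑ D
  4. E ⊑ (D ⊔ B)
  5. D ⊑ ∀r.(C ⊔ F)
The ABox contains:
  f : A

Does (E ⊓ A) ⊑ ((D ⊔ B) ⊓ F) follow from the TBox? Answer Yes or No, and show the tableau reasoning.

1. (E ⊓ A) ⊑ ((D ⊔ B) ⊓ F)  ⇔  ((E ⊓ A) ⊓ ((¬D ⊓ ¬B) ⊔ ¬F)) unsat w.r.t. T
   apply at x₀: E⊑(D ⊔ B)
   open: L(x₀) ⊇ {A, B, E, ¬D, ¬F, …} (+ ∃-successors)
2. Hence (E ⊓ A) ⊑ ((D ⊔ B) ⊓ F): not entailed.

No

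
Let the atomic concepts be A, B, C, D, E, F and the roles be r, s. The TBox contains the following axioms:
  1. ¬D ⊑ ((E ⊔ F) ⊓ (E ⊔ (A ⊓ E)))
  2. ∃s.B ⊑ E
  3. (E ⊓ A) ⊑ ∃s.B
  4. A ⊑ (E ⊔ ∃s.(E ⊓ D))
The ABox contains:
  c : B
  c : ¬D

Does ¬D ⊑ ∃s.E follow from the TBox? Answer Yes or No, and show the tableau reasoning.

1. ¬D ⊑ ∃s.E  ⇔  (¬D ⊓ ∀s.¬E) unsat w.r.t. T
   apply at x₀: ¬D⊑((E ⊔ F) ⊓ (E ⊔ (A ⊓ E)))
   open: L(x₀) ⊇ {E, ¬A, ¬D, ∀s.¬B, ∀s.¬E}
2. Hence ¬D ⊑ ∃s.E: not entailed.

No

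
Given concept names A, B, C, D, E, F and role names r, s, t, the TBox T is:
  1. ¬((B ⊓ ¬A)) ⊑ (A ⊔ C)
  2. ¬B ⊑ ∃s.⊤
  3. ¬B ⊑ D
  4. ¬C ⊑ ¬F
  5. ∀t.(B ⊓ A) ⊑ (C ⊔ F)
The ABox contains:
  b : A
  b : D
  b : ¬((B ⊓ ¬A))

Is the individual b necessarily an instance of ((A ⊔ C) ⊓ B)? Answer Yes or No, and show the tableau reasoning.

1. b : ((A ⊔ C) ⊓ B)?  L(b) = {A, D, ¬((B ⊓ ¬A))} ∪ {((¬A ⊓ ¬C) ⊔ ¬B)}
   apply at b: ¬((B ⊓ ¬A))⊑(A ⊔ C)
   open: L(b) ⊇ {A, C, D, ¬B, ∃s.⊤, …} (+ ∃-successors) — b ∉ ((A ⊔ C) ⊓ B) possible
2. Hence b : ((A ⊔ C) ⊓ B): not entailed.

No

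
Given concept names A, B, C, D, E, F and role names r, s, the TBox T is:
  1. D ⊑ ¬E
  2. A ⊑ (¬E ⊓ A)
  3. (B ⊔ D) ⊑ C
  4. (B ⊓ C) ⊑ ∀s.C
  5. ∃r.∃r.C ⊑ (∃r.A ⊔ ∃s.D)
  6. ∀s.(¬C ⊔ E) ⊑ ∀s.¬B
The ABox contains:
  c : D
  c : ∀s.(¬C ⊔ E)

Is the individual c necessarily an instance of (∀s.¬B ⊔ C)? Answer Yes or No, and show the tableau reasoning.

Yes

1. c : (∀s.¬B ⊔ C)?  L(c) = {D, ∀s.(¬C ⊔ E)} ∪ {(∃s.B ⊓ ¬C)}
   clash {C, ¬C} at c — c ∈ (∀s.¬B ⊔ C)
2. Hence c : (∀s.¬B ⊔ C): entailed.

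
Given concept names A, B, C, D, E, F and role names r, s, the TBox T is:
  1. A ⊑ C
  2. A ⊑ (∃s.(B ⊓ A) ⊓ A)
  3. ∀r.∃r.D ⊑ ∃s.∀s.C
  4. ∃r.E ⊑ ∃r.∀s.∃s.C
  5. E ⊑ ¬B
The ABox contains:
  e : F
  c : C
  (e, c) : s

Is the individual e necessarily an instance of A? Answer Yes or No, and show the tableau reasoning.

No

1. e : A?  L(e) = {F} ∪ {¬A}
   open: L(e) ⊇ {F, ¬A, ¬E, ∀r.¬E, ∃r.∀r.¬D} (+ ∃-successors) — e ∉ A possible
2. Hence e : A: not entailed.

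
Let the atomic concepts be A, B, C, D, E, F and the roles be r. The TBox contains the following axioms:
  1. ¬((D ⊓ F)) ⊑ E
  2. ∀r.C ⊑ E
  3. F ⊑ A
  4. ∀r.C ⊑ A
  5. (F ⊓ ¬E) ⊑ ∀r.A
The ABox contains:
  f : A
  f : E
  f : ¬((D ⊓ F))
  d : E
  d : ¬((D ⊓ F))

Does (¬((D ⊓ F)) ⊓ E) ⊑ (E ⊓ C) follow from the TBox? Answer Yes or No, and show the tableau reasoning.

No

1. (¬((D ⊓ F)) ⊓ E) ⊑ (E ⊓ C)  ⇔  (((¬D ⊔ ¬F) ⊓ E) ⊓ (¬E ⊔ ¬C)) unsat w.r.t. T
   open: L(x₀) ⊇ {E, ¬C, ¬D, ¬F, ∃r.¬C} (+ ∃-successors)
2. Hence (¬((D ⊓ F)) ⊓ E) ⊑ (E ⊓ C): not entailed.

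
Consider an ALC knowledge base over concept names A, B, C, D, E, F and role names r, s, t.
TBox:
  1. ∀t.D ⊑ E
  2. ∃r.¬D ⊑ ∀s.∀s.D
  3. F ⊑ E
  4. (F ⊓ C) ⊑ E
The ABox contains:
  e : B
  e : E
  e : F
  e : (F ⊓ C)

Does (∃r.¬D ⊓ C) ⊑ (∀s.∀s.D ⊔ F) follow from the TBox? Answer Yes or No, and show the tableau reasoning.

Yes

1. (∃r.¬D ⊓ C) ⊑ (∀s.∀s.D ⊔ F)  ⇔  ((∃r.¬D ⊓ C) ⊓ (∃s.∃s.¬D ⊓ ¬F)) unsat w.r.t. T
   all branches close; clash {D, ¬D} at an ∃-successor
2. Hence (∃r.¬D ⊓ C) ⊑ (∀s.∀s.D ⊔ F): entailed.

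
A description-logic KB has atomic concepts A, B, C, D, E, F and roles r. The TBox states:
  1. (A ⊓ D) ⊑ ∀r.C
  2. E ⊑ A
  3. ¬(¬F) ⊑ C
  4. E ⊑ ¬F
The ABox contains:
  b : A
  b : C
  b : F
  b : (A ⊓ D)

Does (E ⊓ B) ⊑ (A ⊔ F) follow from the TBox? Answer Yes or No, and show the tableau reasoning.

Yes

1. (E ⊓ B) ⊑ (A ⊔ F)  ⇔  ((E ⊓ B) ⊓ (¬A ⊓ ¬F)) unsat w.r.t. T
   all branches close; clash {A, ¬A} at x₀
2. Hence (E ⊓ B) ⊑ (A ⊔ F): entailed.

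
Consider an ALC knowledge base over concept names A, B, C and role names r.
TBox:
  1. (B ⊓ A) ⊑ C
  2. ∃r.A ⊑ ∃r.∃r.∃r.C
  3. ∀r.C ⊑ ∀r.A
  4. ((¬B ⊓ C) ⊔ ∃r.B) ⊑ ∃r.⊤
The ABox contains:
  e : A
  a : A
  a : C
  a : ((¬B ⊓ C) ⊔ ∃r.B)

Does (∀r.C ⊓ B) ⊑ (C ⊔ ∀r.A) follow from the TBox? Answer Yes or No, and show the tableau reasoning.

Yes

1. (∀r.C ⊓ B) ⊑ (C ⊔ ∀r.A)  ⇔  ((∀r.C ⊓ B) ⊓ (¬C ⊓ ∃r.¬A)) unsat w.r.t. T
   all branches close; clash {C, ¬C} at x₀
2. Hence (∀r.C ⊓ B) ⊑ (C ⊔ ∀r.A): entailed.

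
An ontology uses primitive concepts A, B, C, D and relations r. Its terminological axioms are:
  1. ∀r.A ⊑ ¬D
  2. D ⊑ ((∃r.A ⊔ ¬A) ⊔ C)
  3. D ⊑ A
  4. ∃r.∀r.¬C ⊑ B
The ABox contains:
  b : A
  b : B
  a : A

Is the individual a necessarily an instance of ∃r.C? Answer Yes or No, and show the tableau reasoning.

1. a : ∃r.C?  L(a) = {A} ∪ {∀r.¬C}
   open: L(a) ⊇ {A, ¬D, ∀r.¬C, ∀r.∃r.C, ∃r.¬A} (+ ∃-successors) — a ∉ ∃r.C possible
2. Hence a : ∃r.C: not entailed.

No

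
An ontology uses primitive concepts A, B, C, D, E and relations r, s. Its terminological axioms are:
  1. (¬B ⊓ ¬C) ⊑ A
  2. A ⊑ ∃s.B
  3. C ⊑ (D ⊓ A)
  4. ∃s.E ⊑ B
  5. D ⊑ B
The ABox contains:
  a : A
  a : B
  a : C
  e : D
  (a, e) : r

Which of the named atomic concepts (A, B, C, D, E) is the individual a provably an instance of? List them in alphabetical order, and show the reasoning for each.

{A, B, C, D}

1. a : A?  L(a) = {A, B, C} ∪ {¬A}
   clash {A, ¬A} at a — a ∈ A
2. a : B?  L(a) = {A, B, C} ∪ {¬B}
   clash {B, ¬B} at a — a ∈ B
3. a : C?  L(a) = {A, B, C} ∪ {¬C}
   clash {C, ¬C} at a — a ∈ C
4. a : D?  L(a) = {A, B, C} ∪ {¬D}
   clash {D, ¬D} at a — a ∈ D
5. a : E?  L(a) = {A, B, C} ∪ {¬E}
   apply at a: A⊑∃s.B; C⊑(D ⊓ A)
   open: L(a) ⊇ {A, B, C, D, ¬E, …} (+ ∃-successors) — a ∉ E possible
6. Entailed for a: {A, B, C, D}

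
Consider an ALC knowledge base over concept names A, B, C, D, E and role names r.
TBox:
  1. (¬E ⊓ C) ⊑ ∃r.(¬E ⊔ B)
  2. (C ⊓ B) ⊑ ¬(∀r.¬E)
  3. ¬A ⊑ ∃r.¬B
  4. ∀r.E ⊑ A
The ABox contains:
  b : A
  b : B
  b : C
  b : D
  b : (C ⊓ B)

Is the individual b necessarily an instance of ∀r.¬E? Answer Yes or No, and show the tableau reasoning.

No

1. b : ∀r.¬E?  L(b) = {A, B, C, D, (C ⊓ B)} ∪ {∃r.E}
   open: L(b) ⊇ {A, B, C, D, E, …} (+ ∃-successors) — b ∉ ∀r.¬E possible
2. Hence b : ∀r.¬E: not entailed.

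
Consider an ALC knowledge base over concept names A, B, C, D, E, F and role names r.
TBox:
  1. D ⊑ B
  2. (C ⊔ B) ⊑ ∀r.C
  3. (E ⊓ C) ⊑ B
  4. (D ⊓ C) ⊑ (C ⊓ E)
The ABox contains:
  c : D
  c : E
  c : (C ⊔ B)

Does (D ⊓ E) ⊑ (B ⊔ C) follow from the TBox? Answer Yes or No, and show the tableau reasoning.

1. (D ⊓ E) ⊑ (B ⊔ C)  ⇔  ((D ⊓ E) ⊓ (¬B ⊓ ¬C)) unsat w.r.t. T
   all branches close; clash {B, ¬B} at x₀
2. Hence (D ⊓ E) ⊑ (B ⊔ C): entailed.

Yes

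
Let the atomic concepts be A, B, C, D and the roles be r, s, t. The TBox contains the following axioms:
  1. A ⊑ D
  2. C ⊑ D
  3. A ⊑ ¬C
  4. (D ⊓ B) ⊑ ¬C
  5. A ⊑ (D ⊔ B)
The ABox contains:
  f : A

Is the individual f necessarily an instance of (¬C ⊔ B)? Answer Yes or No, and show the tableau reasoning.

1. f : (¬C ⊔ B)?  L(f) = {A} ∪ {(C ⊓ ¬B)}
   clash {B, ¬B} at f — f ∈ (¬C ⊔ B)
2. Hence f : (¬C ⊔ B): entailed.

Yes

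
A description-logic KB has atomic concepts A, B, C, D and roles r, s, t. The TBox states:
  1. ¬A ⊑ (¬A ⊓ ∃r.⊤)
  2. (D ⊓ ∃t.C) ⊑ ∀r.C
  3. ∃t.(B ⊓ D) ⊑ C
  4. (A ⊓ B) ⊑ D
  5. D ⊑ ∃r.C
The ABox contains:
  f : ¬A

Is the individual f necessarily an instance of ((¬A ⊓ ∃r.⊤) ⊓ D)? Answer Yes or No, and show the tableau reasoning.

No

1. f : ((¬A ⊓ ∃r.⊤) ⊓ D)?  L(f) = {¬A} ∪ {((A ⊔ ∀r.⊥) ⊔ ¬D)}
   apply at f: ¬A⊑(¬A ⊓ ∃r.⊤)
   open: L(f) ⊇ {¬A, ¬D, ∀t.(¬B ⊔ ¬D), ∃r.⊤} (+ ∃-successors) — f ∉ ((¬A ⊓ ∃r.⊤) ⊓ D) possible
2. Hence f : ((¬A ⊓ ∃r.⊤) ⊓ D): not entailed.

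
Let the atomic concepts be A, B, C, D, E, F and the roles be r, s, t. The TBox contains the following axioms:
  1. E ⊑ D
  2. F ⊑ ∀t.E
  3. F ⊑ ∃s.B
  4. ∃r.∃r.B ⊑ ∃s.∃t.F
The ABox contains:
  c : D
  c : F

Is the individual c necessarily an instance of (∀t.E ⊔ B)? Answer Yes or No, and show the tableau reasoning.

Yes

1. c : (∀t.E ⊔ B)?  L(c) = {D, F} ∪ {(∃t.¬E ⊓ ¬B)}
   clash {E, ¬E} at an ∃-successor — c ∈ (∀t.E ⊔ B)
2. Hence c : (∀t.E ⊔ B): entailed.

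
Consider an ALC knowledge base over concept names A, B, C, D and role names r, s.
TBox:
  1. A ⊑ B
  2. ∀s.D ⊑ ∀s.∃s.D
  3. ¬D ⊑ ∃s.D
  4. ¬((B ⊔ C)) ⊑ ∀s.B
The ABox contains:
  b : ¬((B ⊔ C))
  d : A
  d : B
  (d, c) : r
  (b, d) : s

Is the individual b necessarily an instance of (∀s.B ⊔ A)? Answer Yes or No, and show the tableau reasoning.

1. b : (∀s.B ⊔ A)?  L(b) = {¬((B ⊔ C))} ∪ {(∃s.¬B ⊓ ¬A)}
   clash {B, ¬B} at an ∃-successor — b ∈ (∀s.B ⊔ A)
2. Hence b : (∀s.B ⊔ A): entailed.

Yes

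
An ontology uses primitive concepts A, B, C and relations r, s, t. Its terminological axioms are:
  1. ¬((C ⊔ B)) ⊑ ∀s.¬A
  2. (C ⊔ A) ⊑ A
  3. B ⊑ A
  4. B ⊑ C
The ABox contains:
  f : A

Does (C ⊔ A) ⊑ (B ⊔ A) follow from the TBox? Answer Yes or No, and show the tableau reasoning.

Yes

1. (C ⊔ A) ⊑ (B ⊔ A)  ⇔  ((C ⊔ A) ⊓ (¬B ⊓ ¬A)) unsat w.r.t. T
   all branches close; clash {A, ¬A} at x₀
2. Hence (C ⊔ A) ⊑ (B ⊔ A): entailed.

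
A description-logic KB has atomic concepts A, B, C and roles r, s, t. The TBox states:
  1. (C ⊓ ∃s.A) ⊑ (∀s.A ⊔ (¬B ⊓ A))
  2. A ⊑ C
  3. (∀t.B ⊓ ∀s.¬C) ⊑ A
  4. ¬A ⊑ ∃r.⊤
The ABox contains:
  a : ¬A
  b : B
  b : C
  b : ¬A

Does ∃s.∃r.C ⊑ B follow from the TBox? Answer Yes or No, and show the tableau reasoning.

1. ∃s.∃r.C ⊑ B  ⇔  (∃s.∃r.C ⊓ ¬B) unsat w.r.t. T
   open: L(x₀) ⊇ {A, C, ¬B, ∀s.¬A, ∃s.∃r.C} (+ ∃-successors)
2. Hence ∃s.∃r.C ⊑ B: not entailed.

No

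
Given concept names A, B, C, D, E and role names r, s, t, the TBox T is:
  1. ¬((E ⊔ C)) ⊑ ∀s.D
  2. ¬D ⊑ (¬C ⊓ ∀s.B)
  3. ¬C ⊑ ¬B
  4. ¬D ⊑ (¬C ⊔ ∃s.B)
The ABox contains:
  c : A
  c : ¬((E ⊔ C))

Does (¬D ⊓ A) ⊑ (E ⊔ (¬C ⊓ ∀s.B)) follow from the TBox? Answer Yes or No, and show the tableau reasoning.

1. (¬D ⊓ A) ⊑ (E ⊔ (¬C ⊓ ∀s.B))  ⇔  ((¬D ⊓ A) ⊓ (¬E ⊓ (C ⊔ ∃s.¬B))) unsat w.r.t. T
   all branches close; clash {B, ¬B} at an ∃-successor
2. Hence (¬D ⊓ A) ⊑ (E ⊔ (¬C ⊓ ∀s.B)): entailed.

Yes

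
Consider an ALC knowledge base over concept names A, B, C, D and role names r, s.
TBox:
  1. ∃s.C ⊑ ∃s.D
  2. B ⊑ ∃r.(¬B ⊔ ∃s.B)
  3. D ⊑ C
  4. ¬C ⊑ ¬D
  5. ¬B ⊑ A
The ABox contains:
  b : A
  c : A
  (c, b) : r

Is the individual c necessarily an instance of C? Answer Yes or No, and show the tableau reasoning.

No

1. c : C?  L(c) = {A} ∪ {¬C}
   apply at c: ¬C⊑¬D
   open: L(c) ⊇ {A, ¬B, ¬C, ¬D, ∀s.¬C} — c ∉ C possible
2. Hence c : C: not entailed.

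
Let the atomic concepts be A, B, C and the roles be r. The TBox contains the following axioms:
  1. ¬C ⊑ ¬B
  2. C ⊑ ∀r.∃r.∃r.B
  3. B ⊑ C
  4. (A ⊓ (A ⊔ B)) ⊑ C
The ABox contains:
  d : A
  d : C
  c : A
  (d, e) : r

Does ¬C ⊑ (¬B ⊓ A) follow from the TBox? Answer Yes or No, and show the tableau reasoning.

No

1. ¬C ⊑ (¬B ⊓ A)  ⇔  (¬C ⊓ (B ⊔ ¬A)) unsat w.r.t. T
   apply at x₀: ¬C⊑¬B
   open: L(x₀) ⊇ {¬A, ¬B, ¬C}
2. Hence ¬C ⊑ (¬B ⊓ A): not entailed.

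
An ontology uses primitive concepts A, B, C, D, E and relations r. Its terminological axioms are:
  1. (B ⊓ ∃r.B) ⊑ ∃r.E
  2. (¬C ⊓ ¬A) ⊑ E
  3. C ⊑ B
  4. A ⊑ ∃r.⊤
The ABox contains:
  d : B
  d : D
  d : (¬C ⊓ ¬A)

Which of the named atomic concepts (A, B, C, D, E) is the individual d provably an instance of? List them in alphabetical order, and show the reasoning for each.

1. d : A?  L(d) = {B, D, (¬C ⊓ ¬A)} ∪ {¬A}
   apply at d: (¬C ⊓ ¬A)⊑E
   open: L(d) ⊇ {B, D, E, ¬A, ¬C, …} — d ∉ A possible
2. d : B?  L(d) = {B, D, (¬C ⊓ ¬A)} ∪ {¬B}
   clash {B, ¬B} at d — d ∈ B
3. d : C?  L(d) = {B, D, (¬C ⊓ ¬A)} ∪ {¬C}
   apply at d: (¬C ⊓ ¬A)⊑E
   open: L(d) ⊇ {B, D, E, ¬A, ¬C, …} — d ∉ C possible
4. d : D?  L(d) = {B, D, (¬C ⊓ ¬A)} ∪ {¬D}
   clash {D, ¬D} at d — d ∈ D
5. d : E?  L(d) = {B, D, (¬C ⊓ ¬A)} ∪ {¬E}
   clash {E, ¬E} at d — d ∈ E
6. Entailed for d: {B, D, E}

{B, D, E}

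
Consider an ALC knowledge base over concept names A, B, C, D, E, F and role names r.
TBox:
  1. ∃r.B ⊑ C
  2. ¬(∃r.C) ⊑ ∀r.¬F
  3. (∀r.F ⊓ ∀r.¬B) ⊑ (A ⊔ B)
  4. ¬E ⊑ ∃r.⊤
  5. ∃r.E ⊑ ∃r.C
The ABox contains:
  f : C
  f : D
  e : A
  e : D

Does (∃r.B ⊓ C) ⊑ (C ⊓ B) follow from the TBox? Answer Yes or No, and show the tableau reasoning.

No

1. (∃r.B ⊓ C) ⊑ (C ⊓ B)  ⇔  ((∃r.B ⊓ C) ⊓ (¬C ⊔ ¬B)) unsat w.r.t. T
   open: L(x₀) ⊇ {C, E, ¬B, ∀r.¬E, ∃r.B, …} (+ ∃-successors)
2. Hence (∃r.B ⊓ C) ⊑ (C ⊓ B): not entailed.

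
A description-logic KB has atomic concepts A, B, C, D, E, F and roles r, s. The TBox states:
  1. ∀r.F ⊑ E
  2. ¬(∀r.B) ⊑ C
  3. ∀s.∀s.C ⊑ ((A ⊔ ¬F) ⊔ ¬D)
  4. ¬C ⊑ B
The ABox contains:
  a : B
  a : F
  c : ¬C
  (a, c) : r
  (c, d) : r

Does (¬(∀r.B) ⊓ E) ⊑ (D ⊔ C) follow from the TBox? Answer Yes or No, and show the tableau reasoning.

1. (¬(∀r.B) ⊓ E) ⊑ (D ⊔ C)  ⇔  ((∃r.¬B ⊓ E) ⊓ (¬D ⊓ ¬C)) unsat w.r.t. T
   all branches close; clash {C, ¬C} at x₀
2. Hence (¬(∀r.B) ⊓ E) ⊑ (D ⊔ C): entailed.

Yes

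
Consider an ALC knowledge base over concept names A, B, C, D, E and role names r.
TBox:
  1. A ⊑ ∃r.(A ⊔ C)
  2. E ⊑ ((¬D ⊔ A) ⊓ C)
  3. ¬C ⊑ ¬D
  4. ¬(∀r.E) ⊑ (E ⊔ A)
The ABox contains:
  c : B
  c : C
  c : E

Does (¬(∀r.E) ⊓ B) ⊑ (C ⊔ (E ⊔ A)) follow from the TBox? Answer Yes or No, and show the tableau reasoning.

Yes

1. (¬(∀r.E) ⊓ B) ⊑ (C ⊔ (E ⊔ A))  ⇔  ((∃r.¬E ⊓ B) ⊓ (¬C ⊓ (¬E ⊓ ¬A))) unsat w.r.t. T
   all branches close; clash {A, ¬A} at x₀
2. Hence (¬(∀r.E) ⊓ B) ⊑ (C ⊔ (E ⊔ A)): entailed.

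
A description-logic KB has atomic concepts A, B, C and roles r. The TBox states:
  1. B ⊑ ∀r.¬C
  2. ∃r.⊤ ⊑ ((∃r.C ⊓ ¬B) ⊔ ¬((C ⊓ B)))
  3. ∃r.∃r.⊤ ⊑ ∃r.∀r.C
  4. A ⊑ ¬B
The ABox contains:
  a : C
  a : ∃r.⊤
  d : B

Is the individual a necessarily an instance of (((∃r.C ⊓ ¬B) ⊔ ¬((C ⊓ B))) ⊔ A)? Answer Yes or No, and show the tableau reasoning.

Yes

1. a : (((∃r.C ⊓ ¬B) ⊔ ¬((C ⊓ B))) ⊔ A)?  L(a) = {C, ∃r.⊤} ∪ {(((∀r.¬C ⊔ B) ⊓ (C ⊓ B)) ⊓ ¬A)}
   clash {B, ¬B} at a — a ∈ (((∃r.C ⊓ ¬B) ⊔ ¬((C ⊓ B))) ⊔ A)
2. Hence a : (((∃r.C ⊓ ¬B) ⊔ ¬((C ⊓ B))) ⊔ A): entailed.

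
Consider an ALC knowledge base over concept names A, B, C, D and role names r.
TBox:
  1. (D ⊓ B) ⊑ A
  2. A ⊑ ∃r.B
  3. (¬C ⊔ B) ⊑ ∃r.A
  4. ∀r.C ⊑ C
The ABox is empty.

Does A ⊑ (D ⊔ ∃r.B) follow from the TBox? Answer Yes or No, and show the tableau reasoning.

1. A ⊑ (D ⊔ ∃r.B)  ⇔  (A ⊓ (¬D ⊓ ∀r.¬B)) unsat w.r.t. T
   all branches close; clash {B, ¬B} at an ∃-successor
2. Hence A ⊑ (D ⊔ ∃r.B): entailed.

Yes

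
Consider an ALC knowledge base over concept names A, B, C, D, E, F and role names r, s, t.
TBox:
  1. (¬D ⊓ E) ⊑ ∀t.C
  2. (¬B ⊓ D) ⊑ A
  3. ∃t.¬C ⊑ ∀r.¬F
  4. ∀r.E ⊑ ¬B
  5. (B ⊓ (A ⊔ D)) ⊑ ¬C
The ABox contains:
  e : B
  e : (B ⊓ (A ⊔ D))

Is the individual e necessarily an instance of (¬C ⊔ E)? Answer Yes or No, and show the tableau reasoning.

Yes

1. e : (¬C ⊔ E)?  L(e) = {B, (B ⊓ (A ⊔ D))} ∪ {(C ⊓ ¬E)}
   clash {B, ¬B} at e — e ∈ (¬C ⊔ E)
2. Hence e : (¬C ⊔ E): entailed.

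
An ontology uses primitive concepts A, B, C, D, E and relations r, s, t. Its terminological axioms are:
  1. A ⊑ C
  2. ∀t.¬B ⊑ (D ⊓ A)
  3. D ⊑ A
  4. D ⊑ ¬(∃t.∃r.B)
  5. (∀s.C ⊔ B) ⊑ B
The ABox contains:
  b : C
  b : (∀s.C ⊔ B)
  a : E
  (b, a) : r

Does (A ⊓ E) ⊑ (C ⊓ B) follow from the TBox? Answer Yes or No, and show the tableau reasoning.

No

1. (A ⊓ E) ⊑ (C ⊓ B)  ⇔  ((A ⊓ E) ⊓ (¬C ⊔ ¬B)) unsat w.r.t. T
   apply at x₀: A⊑C
   open: L(x₀) ⊇ {A, C, E, ¬B, ¬D, …} (+ ∃-successors)
2. Hence (A ⊓ E) ⊑ (C ⊓ B): not entailed.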